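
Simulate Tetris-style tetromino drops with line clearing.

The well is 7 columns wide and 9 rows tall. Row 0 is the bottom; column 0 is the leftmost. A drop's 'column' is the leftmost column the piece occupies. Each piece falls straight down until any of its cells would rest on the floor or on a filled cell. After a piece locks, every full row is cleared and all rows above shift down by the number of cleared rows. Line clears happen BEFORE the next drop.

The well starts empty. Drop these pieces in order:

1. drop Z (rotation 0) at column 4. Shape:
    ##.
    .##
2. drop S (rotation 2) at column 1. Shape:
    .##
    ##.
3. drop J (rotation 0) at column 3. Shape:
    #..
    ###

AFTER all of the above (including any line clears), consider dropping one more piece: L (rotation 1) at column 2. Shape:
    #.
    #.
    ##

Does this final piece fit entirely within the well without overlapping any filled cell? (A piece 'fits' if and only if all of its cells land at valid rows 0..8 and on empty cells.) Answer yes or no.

Drop 1: Z rot0 at col 4 lands with bottom-row=0; cleared 0 line(s) (total 0); column heights now [0 0 0 0 2 2 1], max=2
Drop 2: S rot2 at col 1 lands with bottom-row=0; cleared 0 line(s) (total 0); column heights now [0 1 2 2 2 2 1], max=2
Drop 3: J rot0 at col 3 lands with bottom-row=2; cleared 0 line(s) (total 0); column heights now [0 1 2 4 3 3 1], max=4
Test piece L rot1 at col 2 (width 2): heights before test = [0 1 2 4 3 3 1]; fits = True

Answer: yes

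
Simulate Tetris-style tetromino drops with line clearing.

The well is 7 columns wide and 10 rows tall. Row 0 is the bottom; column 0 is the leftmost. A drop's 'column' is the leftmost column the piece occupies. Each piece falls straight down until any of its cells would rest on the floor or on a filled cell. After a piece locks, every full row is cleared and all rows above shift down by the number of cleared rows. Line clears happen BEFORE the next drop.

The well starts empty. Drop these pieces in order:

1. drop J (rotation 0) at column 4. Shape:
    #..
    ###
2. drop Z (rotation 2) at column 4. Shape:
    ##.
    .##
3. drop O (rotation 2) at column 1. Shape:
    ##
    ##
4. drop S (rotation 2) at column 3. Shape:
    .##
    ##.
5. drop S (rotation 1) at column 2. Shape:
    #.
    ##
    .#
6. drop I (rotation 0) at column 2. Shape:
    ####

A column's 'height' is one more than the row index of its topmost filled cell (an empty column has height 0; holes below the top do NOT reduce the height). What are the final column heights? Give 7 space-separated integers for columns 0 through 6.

Answer: 0 2 8 8 8 8 2

Derivation:
Drop 1: J rot0 at col 4 lands with bottom-row=0; cleared 0 line(s) (total 0); column heights now [0 0 0 0 2 1 1], max=2
Drop 2: Z rot2 at col 4 lands with bottom-row=1; cleared 0 line(s) (total 0); column heights now [0 0 0 0 3 3 2], max=3
Drop 3: O rot2 at col 1 lands with bottom-row=0; cleared 0 line(s) (total 0); column heights now [0 2 2 0 3 3 2], max=3
Drop 4: S rot2 at col 3 lands with bottom-row=3; cleared 0 line(s) (total 0); column heights now [0 2 2 4 5 5 2], max=5
Drop 5: S rot1 at col 2 lands with bottom-row=4; cleared 0 line(s) (total 0); column heights now [0 2 7 6 5 5 2], max=7
Drop 6: I rot0 at col 2 lands with bottom-row=7; cleared 0 line(s) (total 0); column heights now [0 2 8 8 8 8 2], max=8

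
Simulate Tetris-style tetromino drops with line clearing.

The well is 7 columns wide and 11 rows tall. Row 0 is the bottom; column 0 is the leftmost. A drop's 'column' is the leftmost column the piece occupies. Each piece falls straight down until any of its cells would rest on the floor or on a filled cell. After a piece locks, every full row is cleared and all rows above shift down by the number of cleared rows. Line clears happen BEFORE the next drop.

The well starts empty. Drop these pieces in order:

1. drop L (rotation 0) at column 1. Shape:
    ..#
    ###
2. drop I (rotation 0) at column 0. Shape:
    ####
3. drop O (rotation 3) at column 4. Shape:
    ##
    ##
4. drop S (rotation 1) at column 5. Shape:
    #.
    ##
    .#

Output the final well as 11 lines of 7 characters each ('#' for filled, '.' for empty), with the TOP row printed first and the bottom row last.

Answer: .......
.......
.......
.......
.......
.......
.......
.....#.
####.##
...####
.#####.

Derivation:
Drop 1: L rot0 at col 1 lands with bottom-row=0; cleared 0 line(s) (total 0); column heights now [0 1 1 2 0 0 0], max=2
Drop 2: I rot0 at col 0 lands with bottom-row=2; cleared 0 line(s) (total 0); column heights now [3 3 3 3 0 0 0], max=3
Drop 3: O rot3 at col 4 lands with bottom-row=0; cleared 0 line(s) (total 0); column heights now [3 3 3 3 2 2 0], max=3
Drop 4: S rot1 at col 5 lands with bottom-row=1; cleared 0 line(s) (total 0); column heights now [3 3 3 3 2 4 3], max=4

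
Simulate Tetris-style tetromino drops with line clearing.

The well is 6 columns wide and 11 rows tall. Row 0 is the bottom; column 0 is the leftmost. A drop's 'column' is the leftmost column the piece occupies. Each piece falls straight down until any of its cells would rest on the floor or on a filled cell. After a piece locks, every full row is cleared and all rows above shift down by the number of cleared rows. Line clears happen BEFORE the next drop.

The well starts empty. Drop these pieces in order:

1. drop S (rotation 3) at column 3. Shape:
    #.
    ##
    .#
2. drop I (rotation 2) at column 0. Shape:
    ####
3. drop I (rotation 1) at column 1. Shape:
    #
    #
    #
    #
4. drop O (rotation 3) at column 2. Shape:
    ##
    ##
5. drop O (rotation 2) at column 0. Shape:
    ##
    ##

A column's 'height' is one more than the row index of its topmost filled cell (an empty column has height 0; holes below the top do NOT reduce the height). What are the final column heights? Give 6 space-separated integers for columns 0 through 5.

Answer: 10 10 6 6 2 0

Derivation:
Drop 1: S rot3 at col 3 lands with bottom-row=0; cleared 0 line(s) (total 0); column heights now [0 0 0 3 2 0], max=3
Drop 2: I rot2 at col 0 lands with bottom-row=3; cleared 0 line(s) (total 0); column heights now [4 4 4 4 2 0], max=4
Drop 3: I rot1 at col 1 lands with bottom-row=4; cleared 0 line(s) (total 0); column heights now [4 8 4 4 2 0], max=8
Drop 4: O rot3 at col 2 lands with bottom-row=4; cleared 0 line(s) (total 0); column heights now [4 8 6 6 2 0], max=8
Drop 5: O rot2 at col 0 lands with bottom-row=8; cleared 0 line(s) (total 0); column heights now [10 10 6 6 2 0], max=10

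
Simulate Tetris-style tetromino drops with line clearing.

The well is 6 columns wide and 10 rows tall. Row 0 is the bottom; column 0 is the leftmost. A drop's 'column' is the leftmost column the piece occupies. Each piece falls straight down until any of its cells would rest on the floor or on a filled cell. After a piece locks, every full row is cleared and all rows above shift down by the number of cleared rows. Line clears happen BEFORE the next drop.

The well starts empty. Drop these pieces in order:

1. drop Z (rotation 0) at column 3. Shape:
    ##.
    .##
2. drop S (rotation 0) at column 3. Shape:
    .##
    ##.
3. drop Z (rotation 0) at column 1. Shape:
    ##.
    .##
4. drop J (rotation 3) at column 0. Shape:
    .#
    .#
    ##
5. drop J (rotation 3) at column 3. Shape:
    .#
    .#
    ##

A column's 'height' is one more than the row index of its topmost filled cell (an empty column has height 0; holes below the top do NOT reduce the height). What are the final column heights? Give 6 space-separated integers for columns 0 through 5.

Answer: 6 8 5 5 7 4

Derivation:
Drop 1: Z rot0 at col 3 lands with bottom-row=0; cleared 0 line(s) (total 0); column heights now [0 0 0 2 2 1], max=2
Drop 2: S rot0 at col 3 lands with bottom-row=2; cleared 0 line(s) (total 0); column heights now [0 0 0 3 4 4], max=4
Drop 3: Z rot0 at col 1 lands with bottom-row=3; cleared 0 line(s) (total 0); column heights now [0 5 5 4 4 4], max=5
Drop 4: J rot3 at col 0 lands with bottom-row=5; cleared 0 line(s) (total 0); column heights now [6 8 5 4 4 4], max=8
Drop 5: J rot3 at col 3 lands with bottom-row=4; cleared 0 line(s) (total 0); column heights now [6 8 5 5 7 4], max=8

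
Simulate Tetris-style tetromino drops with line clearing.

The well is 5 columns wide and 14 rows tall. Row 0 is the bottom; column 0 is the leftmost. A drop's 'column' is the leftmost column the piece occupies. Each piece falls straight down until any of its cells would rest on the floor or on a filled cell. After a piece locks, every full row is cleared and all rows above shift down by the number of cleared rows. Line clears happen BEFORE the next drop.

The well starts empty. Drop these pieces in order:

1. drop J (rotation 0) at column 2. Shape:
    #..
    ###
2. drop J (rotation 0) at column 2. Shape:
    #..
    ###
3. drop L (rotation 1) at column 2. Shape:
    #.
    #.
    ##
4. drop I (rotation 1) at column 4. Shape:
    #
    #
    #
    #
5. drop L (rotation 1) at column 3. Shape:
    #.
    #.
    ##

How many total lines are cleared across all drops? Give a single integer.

Drop 1: J rot0 at col 2 lands with bottom-row=0; cleared 0 line(s) (total 0); column heights now [0 0 2 1 1], max=2
Drop 2: J rot0 at col 2 lands with bottom-row=2; cleared 0 line(s) (total 0); column heights now [0 0 4 3 3], max=4
Drop 3: L rot1 at col 2 lands with bottom-row=4; cleared 0 line(s) (total 0); column heights now [0 0 7 5 3], max=7
Drop 4: I rot1 at col 4 lands with bottom-row=3; cleared 0 line(s) (total 0); column heights now [0 0 7 5 7], max=7
Drop 5: L rot1 at col 3 lands with bottom-row=7; cleared 0 line(s) (total 0); column heights now [0 0 7 10 8], max=10

Answer: 0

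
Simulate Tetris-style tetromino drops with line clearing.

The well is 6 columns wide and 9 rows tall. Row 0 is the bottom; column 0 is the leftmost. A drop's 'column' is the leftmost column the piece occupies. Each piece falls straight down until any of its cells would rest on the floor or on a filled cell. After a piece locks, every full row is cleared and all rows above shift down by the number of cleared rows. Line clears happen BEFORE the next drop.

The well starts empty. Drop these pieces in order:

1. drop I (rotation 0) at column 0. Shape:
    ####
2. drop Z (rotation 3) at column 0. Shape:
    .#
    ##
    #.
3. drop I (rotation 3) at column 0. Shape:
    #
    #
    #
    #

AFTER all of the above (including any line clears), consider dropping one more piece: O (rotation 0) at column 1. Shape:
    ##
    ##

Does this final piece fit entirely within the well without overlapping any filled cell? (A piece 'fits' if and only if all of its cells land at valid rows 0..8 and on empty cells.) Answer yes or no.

Drop 1: I rot0 at col 0 lands with bottom-row=0; cleared 0 line(s) (total 0); column heights now [1 1 1 1 0 0], max=1
Drop 2: Z rot3 at col 0 lands with bottom-row=1; cleared 0 line(s) (total 0); column heights now [3 4 1 1 0 0], max=4
Drop 3: I rot3 at col 0 lands with bottom-row=3; cleared 0 line(s) (total 0); column heights now [7 4 1 1 0 0], max=7
Test piece O rot0 at col 1 (width 2): heights before test = [7 4 1 1 0 0]; fits = True

Answer: yes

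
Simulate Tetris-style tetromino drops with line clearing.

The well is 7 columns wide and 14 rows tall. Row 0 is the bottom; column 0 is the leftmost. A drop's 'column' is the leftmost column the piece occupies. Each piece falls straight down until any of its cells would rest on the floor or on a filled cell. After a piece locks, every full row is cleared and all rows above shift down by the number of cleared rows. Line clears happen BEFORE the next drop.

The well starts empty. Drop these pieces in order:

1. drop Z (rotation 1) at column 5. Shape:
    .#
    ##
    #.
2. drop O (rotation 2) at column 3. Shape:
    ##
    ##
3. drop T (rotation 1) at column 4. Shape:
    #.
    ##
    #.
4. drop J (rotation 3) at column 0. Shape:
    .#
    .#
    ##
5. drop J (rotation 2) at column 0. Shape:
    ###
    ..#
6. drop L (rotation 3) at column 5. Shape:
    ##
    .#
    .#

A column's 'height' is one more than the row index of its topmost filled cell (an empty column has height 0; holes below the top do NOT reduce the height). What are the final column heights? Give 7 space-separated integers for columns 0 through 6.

Answer: 4 4 4 2 5 6 6

Derivation:
Drop 1: Z rot1 at col 5 lands with bottom-row=0; cleared 0 line(s) (total 0); column heights now [0 0 0 0 0 2 3], max=3
Drop 2: O rot2 at col 3 lands with bottom-row=0; cleared 0 line(s) (total 0); column heights now [0 0 0 2 2 2 3], max=3
Drop 3: T rot1 at col 4 lands with bottom-row=2; cleared 0 line(s) (total 0); column heights now [0 0 0 2 5 4 3], max=5
Drop 4: J rot3 at col 0 lands with bottom-row=0; cleared 0 line(s) (total 0); column heights now [1 3 0 2 5 4 3], max=5
Drop 5: J rot2 at col 0 lands with bottom-row=2; cleared 0 line(s) (total 0); column heights now [4 4 4 2 5 4 3], max=5
Drop 6: L rot3 at col 5 lands with bottom-row=3; cleared 0 line(s) (total 0); column heights now [4 4 4 2 5 6 6], max=6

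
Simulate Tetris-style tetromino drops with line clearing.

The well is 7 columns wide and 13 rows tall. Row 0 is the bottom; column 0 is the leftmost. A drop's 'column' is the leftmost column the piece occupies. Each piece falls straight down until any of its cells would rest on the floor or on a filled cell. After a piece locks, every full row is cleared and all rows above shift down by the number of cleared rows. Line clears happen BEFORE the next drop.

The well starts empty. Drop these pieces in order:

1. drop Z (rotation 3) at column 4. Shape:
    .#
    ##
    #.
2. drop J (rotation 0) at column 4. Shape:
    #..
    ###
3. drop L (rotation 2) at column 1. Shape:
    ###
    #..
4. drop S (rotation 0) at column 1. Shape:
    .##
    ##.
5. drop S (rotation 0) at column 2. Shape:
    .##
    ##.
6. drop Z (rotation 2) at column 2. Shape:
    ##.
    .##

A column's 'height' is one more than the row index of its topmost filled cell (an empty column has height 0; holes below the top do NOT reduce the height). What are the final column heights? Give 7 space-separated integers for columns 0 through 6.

Drop 1: Z rot3 at col 4 lands with bottom-row=0; cleared 0 line(s) (total 0); column heights now [0 0 0 0 2 3 0], max=3
Drop 2: J rot0 at col 4 lands with bottom-row=3; cleared 0 line(s) (total 0); column heights now [0 0 0 0 5 4 4], max=5
Drop 3: L rot2 at col 1 lands with bottom-row=0; cleared 0 line(s) (total 0); column heights now [0 2 2 2 5 4 4], max=5
Drop 4: S rot0 at col 1 lands with bottom-row=2; cleared 0 line(s) (total 0); column heights now [0 3 4 4 5 4 4], max=5
Drop 5: S rot0 at col 2 lands with bottom-row=4; cleared 0 line(s) (total 0); column heights now [0 3 5 6 6 4 4], max=6
Drop 6: Z rot2 at col 2 lands with bottom-row=6; cleared 0 line(s) (total 0); column heights now [0 3 8 8 7 4 4], max=8

Answer: 0 3 8 8 7 4 4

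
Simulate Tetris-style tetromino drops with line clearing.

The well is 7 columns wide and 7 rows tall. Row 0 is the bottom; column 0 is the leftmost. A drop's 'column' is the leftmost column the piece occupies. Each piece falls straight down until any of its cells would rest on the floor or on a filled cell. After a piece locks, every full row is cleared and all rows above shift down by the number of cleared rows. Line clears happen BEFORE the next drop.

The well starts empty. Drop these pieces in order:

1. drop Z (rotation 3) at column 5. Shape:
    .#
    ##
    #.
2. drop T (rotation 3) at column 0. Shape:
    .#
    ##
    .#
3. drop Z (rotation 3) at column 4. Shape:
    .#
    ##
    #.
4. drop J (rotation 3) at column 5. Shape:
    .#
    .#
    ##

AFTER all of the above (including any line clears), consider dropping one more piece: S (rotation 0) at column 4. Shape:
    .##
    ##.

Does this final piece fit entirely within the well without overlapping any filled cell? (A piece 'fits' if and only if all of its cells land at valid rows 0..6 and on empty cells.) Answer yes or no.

Drop 1: Z rot3 at col 5 lands with bottom-row=0; cleared 0 line(s) (total 0); column heights now [0 0 0 0 0 2 3], max=3
Drop 2: T rot3 at col 0 lands with bottom-row=0; cleared 0 line(s) (total 0); column heights now [2 3 0 0 0 2 3], max=3
Drop 3: Z rot3 at col 4 lands with bottom-row=1; cleared 0 line(s) (total 0); column heights now [2 3 0 0 3 4 3], max=4
Drop 4: J rot3 at col 5 lands with bottom-row=4; cleared 0 line(s) (total 0); column heights now [2 3 0 0 3 5 7], max=7
Test piece S rot0 at col 4 (width 3): heights before test = [2 3 0 0 3 5 7]; fits = False

Answer: no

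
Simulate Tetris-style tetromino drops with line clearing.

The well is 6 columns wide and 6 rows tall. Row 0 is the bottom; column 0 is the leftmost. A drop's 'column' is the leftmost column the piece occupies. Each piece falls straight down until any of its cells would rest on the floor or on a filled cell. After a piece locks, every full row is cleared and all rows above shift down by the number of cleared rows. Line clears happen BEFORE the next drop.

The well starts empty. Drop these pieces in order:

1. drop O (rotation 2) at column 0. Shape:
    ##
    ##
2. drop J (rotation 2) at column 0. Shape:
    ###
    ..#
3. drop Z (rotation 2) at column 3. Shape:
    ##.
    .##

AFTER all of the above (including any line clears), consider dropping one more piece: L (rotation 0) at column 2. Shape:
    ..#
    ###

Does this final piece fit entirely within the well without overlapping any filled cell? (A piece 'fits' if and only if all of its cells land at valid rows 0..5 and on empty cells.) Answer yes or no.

Answer: yes

Derivation:
Drop 1: O rot2 at col 0 lands with bottom-row=0; cleared 0 line(s) (total 0); column heights now [2 2 0 0 0 0], max=2
Drop 2: J rot2 at col 0 lands with bottom-row=1; cleared 0 line(s) (total 0); column heights now [3 3 3 0 0 0], max=3
Drop 3: Z rot2 at col 3 lands with bottom-row=0; cleared 0 line(s) (total 0); column heights now [3 3 3 2 2 1], max=3
Test piece L rot0 at col 2 (width 3): heights before test = [3 3 3 2 2 1]; fits = True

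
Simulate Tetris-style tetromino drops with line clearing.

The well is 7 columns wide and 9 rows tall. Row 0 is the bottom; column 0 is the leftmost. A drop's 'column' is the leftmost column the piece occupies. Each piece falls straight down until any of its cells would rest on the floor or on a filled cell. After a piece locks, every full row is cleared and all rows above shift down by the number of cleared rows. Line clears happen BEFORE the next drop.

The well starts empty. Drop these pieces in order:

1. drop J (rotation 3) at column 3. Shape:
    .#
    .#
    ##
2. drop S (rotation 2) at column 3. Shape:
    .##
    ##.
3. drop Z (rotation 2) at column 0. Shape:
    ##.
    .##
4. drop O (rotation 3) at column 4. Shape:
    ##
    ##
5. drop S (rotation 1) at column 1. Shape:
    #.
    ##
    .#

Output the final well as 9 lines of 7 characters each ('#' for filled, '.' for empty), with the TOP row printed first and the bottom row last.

Drop 1: J rot3 at col 3 lands with bottom-row=0; cleared 0 line(s) (total 0); column heights now [0 0 0 1 3 0 0], max=3
Drop 2: S rot2 at col 3 lands with bottom-row=3; cleared 0 line(s) (total 0); column heights now [0 0 0 4 5 5 0], max=5
Drop 3: Z rot2 at col 0 lands with bottom-row=0; cleared 0 line(s) (total 0); column heights now [2 2 1 4 5 5 0], max=5
Drop 4: O rot3 at col 4 lands with bottom-row=5; cleared 0 line(s) (total 0); column heights now [2 2 1 4 7 7 0], max=7
Drop 5: S rot1 at col 1 lands with bottom-row=1; cleared 0 line(s) (total 0); column heights now [2 4 3 4 7 7 0], max=7

Answer: .......
.......
....##.
....##.
....##.
.#.##..
.##.#..
###.#..
.####..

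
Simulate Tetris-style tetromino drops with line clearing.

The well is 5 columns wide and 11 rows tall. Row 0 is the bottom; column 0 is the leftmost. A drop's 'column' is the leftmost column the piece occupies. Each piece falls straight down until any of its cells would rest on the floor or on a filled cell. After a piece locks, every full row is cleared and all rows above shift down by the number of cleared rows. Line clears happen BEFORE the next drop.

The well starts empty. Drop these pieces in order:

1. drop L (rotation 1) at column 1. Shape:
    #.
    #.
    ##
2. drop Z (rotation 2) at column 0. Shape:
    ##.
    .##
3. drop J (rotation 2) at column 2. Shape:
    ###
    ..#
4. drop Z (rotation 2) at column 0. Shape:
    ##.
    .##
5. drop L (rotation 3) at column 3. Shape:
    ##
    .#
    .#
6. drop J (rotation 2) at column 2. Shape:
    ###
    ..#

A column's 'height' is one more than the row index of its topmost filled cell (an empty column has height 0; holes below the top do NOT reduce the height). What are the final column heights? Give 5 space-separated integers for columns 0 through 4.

Drop 1: L rot1 at col 1 lands with bottom-row=0; cleared 0 line(s) (total 0); column heights now [0 3 1 0 0], max=3
Drop 2: Z rot2 at col 0 lands with bottom-row=3; cleared 0 line(s) (total 0); column heights now [5 5 4 0 0], max=5
Drop 3: J rot2 at col 2 lands with bottom-row=3; cleared 1 line(s) (total 1); column heights now [0 4 4 0 4], max=4
Drop 4: Z rot2 at col 0 lands with bottom-row=4; cleared 0 line(s) (total 1); column heights now [6 6 5 0 4], max=6
Drop 5: L rot3 at col 3 lands with bottom-row=4; cleared 0 line(s) (total 1); column heights now [6 6 5 7 7], max=7
Drop 6: J rot2 at col 2 lands with bottom-row=7; cleared 0 line(s) (total 1); column heights now [6 6 9 9 9], max=9

Answer: 6 6 9 9 9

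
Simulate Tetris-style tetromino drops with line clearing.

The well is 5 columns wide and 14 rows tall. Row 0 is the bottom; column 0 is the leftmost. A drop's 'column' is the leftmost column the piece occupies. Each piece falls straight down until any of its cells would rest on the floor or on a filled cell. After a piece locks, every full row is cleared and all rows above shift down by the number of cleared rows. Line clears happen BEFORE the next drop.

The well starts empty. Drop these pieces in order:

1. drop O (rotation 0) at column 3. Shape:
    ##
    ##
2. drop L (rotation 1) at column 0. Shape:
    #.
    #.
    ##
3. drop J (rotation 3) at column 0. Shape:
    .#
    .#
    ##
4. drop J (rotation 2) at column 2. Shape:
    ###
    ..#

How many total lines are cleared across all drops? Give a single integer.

Answer: 1

Derivation:
Drop 1: O rot0 at col 3 lands with bottom-row=0; cleared 0 line(s) (total 0); column heights now [0 0 0 2 2], max=2
Drop 2: L rot1 at col 0 lands with bottom-row=0; cleared 0 line(s) (total 0); column heights now [3 1 0 2 2], max=3
Drop 3: J rot3 at col 0 lands with bottom-row=3; cleared 0 line(s) (total 0); column heights now [4 6 0 2 2], max=6
Drop 4: J rot2 at col 2 lands with bottom-row=2; cleared 1 line(s) (total 1); column heights now [3 5 0 2 3], max=5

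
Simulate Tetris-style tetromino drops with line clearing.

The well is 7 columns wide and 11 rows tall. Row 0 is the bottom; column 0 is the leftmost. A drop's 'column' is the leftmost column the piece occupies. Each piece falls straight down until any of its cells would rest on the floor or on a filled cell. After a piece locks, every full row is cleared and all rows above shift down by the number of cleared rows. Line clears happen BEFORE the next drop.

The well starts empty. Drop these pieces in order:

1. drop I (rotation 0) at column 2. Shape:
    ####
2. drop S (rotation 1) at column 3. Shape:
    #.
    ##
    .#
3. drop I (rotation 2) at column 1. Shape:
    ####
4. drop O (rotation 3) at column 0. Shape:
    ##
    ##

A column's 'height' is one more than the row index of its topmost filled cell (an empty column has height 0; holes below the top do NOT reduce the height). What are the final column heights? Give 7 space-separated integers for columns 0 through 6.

Answer: 7 7 5 5 5 1 0

Derivation:
Drop 1: I rot0 at col 2 lands with bottom-row=0; cleared 0 line(s) (total 0); column heights now [0 0 1 1 1 1 0], max=1
Drop 2: S rot1 at col 3 lands with bottom-row=1; cleared 0 line(s) (total 0); column heights now [0 0 1 4 3 1 0], max=4
Drop 3: I rot2 at col 1 lands with bottom-row=4; cleared 0 line(s) (total 0); column heights now [0 5 5 5 5 1 0], max=5
Drop 4: O rot3 at col 0 lands with bottom-row=5; cleared 0 line(s) (total 0); column heights now [7 7 5 5 5 1 0], max=7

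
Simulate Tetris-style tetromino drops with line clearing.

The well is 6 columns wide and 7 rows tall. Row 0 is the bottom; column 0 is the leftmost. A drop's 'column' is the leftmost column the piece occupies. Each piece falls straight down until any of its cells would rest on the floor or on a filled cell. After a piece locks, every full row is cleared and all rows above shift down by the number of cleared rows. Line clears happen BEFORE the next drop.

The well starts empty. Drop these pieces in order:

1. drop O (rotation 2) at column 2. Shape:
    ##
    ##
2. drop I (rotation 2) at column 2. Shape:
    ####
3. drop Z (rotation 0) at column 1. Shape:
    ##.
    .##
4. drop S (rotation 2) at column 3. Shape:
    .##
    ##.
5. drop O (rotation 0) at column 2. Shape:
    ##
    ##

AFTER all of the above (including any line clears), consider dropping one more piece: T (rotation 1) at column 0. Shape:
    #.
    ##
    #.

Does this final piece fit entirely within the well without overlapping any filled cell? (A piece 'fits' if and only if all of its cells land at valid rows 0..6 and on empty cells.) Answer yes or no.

Drop 1: O rot2 at col 2 lands with bottom-row=0; cleared 0 line(s) (total 0); column heights now [0 0 2 2 0 0], max=2
Drop 2: I rot2 at col 2 lands with bottom-row=2; cleared 0 line(s) (total 0); column heights now [0 0 3 3 3 3], max=3
Drop 3: Z rot0 at col 1 lands with bottom-row=3; cleared 0 line(s) (total 0); column heights now [0 5 5 4 3 3], max=5
Drop 4: S rot2 at col 3 lands with bottom-row=4; cleared 0 line(s) (total 0); column heights now [0 5 5 5 6 6], max=6
Drop 5: O rot0 at col 2 lands with bottom-row=5; cleared 0 line(s) (total 0); column heights now [0 5 7 7 6 6], max=7
Test piece T rot1 at col 0 (width 2): heights before test = [0 5 7 7 6 6]; fits = True

Answer: yes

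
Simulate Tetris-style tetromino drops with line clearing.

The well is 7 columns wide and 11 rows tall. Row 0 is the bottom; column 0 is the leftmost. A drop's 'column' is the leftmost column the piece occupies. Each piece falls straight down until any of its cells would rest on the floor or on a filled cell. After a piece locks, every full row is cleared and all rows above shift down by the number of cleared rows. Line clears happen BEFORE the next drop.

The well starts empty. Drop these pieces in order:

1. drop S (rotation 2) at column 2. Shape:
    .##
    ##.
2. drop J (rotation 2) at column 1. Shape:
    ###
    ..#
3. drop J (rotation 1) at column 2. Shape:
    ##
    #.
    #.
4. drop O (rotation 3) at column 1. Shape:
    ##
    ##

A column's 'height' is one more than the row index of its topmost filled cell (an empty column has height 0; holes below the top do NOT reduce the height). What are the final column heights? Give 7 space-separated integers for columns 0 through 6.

Answer: 0 9 9 7 2 0 0

Derivation:
Drop 1: S rot2 at col 2 lands with bottom-row=0; cleared 0 line(s) (total 0); column heights now [0 0 1 2 2 0 0], max=2
Drop 2: J rot2 at col 1 lands with bottom-row=2; cleared 0 line(s) (total 0); column heights now [0 4 4 4 2 0 0], max=4
Drop 3: J rot1 at col 2 lands with bottom-row=4; cleared 0 line(s) (total 0); column heights now [0 4 7 7 2 0 0], max=7
Drop 4: O rot3 at col 1 lands with bottom-row=7; cleared 0 line(s) (total 0); column heights now [0 9 9 7 2 0 0], max=9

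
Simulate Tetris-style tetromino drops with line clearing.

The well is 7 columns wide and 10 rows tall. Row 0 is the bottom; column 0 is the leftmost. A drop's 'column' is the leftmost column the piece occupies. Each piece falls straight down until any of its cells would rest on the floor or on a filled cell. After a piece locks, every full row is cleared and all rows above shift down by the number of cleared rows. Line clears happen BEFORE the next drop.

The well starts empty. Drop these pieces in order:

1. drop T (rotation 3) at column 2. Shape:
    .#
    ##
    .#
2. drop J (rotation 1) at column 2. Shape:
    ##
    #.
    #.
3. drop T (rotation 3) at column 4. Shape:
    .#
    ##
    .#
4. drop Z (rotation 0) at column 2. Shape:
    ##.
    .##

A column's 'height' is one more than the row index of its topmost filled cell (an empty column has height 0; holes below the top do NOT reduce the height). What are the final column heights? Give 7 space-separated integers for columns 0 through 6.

Drop 1: T rot3 at col 2 lands with bottom-row=0; cleared 0 line(s) (total 0); column heights now [0 0 2 3 0 0 0], max=3
Drop 2: J rot1 at col 2 lands with bottom-row=2; cleared 0 line(s) (total 0); column heights now [0 0 5 5 0 0 0], max=5
Drop 3: T rot3 at col 4 lands with bottom-row=0; cleared 0 line(s) (total 0); column heights now [0 0 5 5 2 3 0], max=5
Drop 4: Z rot0 at col 2 lands with bottom-row=5; cleared 0 line(s) (total 0); column heights now [0 0 7 7 6 3 0], max=7

Answer: 0 0 7 7 6 3 0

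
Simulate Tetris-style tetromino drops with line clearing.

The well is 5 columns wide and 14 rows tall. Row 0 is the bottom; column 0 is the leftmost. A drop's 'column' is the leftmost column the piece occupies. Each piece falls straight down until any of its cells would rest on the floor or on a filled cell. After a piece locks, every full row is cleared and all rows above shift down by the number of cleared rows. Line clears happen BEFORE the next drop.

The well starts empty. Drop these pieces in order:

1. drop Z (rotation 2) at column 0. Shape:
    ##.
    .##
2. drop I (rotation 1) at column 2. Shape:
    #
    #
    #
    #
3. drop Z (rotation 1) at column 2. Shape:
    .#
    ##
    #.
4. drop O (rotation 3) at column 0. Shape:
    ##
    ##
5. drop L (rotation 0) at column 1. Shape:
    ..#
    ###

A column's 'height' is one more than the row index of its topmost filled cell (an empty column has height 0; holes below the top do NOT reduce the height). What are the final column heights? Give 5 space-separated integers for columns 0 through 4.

Answer: 4 9 9 10 0

Derivation:
Drop 1: Z rot2 at col 0 lands with bottom-row=0; cleared 0 line(s) (total 0); column heights now [2 2 1 0 0], max=2
Drop 2: I rot1 at col 2 lands with bottom-row=1; cleared 0 line(s) (total 0); column heights now [2 2 5 0 0], max=5
Drop 3: Z rot1 at col 2 lands with bottom-row=5; cleared 0 line(s) (total 0); column heights now [2 2 7 8 0], max=8
Drop 4: O rot3 at col 0 lands with bottom-row=2; cleared 0 line(s) (total 0); column heights now [4 4 7 8 0], max=8
Drop 5: L rot0 at col 1 lands with bottom-row=8; cleared 0 line(s) (total 0); column heights now [4 9 9 10 0], max=10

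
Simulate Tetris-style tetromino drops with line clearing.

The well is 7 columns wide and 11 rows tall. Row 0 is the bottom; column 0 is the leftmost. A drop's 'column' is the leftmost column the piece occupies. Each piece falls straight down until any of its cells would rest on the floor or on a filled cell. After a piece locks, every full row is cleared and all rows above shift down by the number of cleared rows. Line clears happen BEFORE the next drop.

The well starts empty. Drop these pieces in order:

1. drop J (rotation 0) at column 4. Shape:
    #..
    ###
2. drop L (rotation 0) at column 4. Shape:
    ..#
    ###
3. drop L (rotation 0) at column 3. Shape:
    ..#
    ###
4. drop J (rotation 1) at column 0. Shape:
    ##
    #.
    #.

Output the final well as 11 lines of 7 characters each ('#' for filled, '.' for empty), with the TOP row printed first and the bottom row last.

Drop 1: J rot0 at col 4 lands with bottom-row=0; cleared 0 line(s) (total 0); column heights now [0 0 0 0 2 1 1], max=2
Drop 2: L rot0 at col 4 lands with bottom-row=2; cleared 0 line(s) (total 0); column heights now [0 0 0 0 3 3 4], max=4
Drop 3: L rot0 at col 3 lands with bottom-row=3; cleared 0 line(s) (total 0); column heights now [0 0 0 4 4 5 4], max=5
Drop 4: J rot1 at col 0 lands with bottom-row=0; cleared 0 line(s) (total 0); column heights now [3 3 0 4 4 5 4], max=5

Answer: .......
.......
.......
.......
.......
.......
.....#.
...####
##..###
#...#..
#...###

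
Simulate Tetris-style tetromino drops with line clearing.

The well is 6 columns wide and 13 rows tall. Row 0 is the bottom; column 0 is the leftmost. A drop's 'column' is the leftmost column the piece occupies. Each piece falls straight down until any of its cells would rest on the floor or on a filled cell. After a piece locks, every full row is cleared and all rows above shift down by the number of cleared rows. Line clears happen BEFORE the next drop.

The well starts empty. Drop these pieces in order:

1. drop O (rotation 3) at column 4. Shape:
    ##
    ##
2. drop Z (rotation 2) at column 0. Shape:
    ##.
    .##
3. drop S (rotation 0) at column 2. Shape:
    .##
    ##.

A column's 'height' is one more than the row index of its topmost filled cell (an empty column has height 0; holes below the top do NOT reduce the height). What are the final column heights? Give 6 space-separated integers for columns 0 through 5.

Drop 1: O rot3 at col 4 lands with bottom-row=0; cleared 0 line(s) (total 0); column heights now [0 0 0 0 2 2], max=2
Drop 2: Z rot2 at col 0 lands with bottom-row=0; cleared 0 line(s) (total 0); column heights now [2 2 1 0 2 2], max=2
Drop 3: S rot0 at col 2 lands with bottom-row=1; cleared 1 line(s) (total 1); column heights now [0 1 1 2 2 1], max=2

Answer: 0 1 1 2 2 1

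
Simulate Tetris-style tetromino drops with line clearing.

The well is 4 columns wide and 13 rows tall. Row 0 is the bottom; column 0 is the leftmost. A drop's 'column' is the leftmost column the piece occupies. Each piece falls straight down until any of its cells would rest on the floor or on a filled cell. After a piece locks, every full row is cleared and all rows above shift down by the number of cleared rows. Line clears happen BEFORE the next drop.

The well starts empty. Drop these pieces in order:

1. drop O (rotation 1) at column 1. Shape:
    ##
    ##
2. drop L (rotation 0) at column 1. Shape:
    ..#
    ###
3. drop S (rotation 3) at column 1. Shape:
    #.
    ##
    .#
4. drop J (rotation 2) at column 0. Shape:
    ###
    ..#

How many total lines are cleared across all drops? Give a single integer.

Drop 1: O rot1 at col 1 lands with bottom-row=0; cleared 0 line(s) (total 0); column heights now [0 2 2 0], max=2
Drop 2: L rot0 at col 1 lands with bottom-row=2; cleared 0 line(s) (total 0); column heights now [0 3 3 4], max=4
Drop 3: S rot3 at col 1 lands with bottom-row=3; cleared 0 line(s) (total 0); column heights now [0 6 5 4], max=6
Drop 4: J rot2 at col 0 lands with bottom-row=5; cleared 0 line(s) (total 0); column heights now [7 7 7 4], max=7

Answer: 0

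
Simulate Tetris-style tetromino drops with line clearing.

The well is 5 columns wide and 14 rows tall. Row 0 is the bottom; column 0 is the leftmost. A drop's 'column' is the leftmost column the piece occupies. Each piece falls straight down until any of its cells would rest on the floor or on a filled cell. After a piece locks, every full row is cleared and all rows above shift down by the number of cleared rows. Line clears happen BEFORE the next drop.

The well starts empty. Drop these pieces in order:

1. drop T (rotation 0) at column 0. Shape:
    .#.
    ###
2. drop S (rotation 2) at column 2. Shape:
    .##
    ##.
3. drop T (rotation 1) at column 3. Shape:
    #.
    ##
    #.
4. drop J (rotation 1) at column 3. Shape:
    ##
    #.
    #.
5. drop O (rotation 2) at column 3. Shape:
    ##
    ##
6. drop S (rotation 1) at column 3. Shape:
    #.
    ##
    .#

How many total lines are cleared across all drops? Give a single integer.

Answer: 0

Derivation:
Drop 1: T rot0 at col 0 lands with bottom-row=0; cleared 0 line(s) (total 0); column heights now [1 2 1 0 0], max=2
Drop 2: S rot2 at col 2 lands with bottom-row=1; cleared 0 line(s) (total 0); column heights now [1 2 2 3 3], max=3
Drop 3: T rot1 at col 3 lands with bottom-row=3; cleared 0 line(s) (total 0); column heights now [1 2 2 6 5], max=6
Drop 4: J rot1 at col 3 lands with bottom-row=6; cleared 0 line(s) (total 0); column heights now [1 2 2 9 9], max=9
Drop 5: O rot2 at col 3 lands with bottom-row=9; cleared 0 line(s) (total 0); column heights now [1 2 2 11 11], max=11
Drop 6: S rot1 at col 3 lands with bottom-row=11; cleared 0 line(s) (total 0); column heights now [1 2 2 14 13], max=14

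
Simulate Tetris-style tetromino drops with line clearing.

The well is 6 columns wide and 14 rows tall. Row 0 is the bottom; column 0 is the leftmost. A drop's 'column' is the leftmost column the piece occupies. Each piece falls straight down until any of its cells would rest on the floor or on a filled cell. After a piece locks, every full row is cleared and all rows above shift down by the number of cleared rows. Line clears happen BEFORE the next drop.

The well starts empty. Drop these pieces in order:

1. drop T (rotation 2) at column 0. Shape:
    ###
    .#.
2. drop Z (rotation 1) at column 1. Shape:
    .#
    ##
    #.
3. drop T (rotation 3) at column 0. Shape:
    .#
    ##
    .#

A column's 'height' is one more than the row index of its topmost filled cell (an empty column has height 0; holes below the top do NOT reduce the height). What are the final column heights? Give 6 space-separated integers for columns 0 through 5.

Answer: 6 7 5 0 0 0

Derivation:
Drop 1: T rot2 at col 0 lands with bottom-row=0; cleared 0 line(s) (total 0); column heights now [2 2 2 0 0 0], max=2
Drop 2: Z rot1 at col 1 lands with bottom-row=2; cleared 0 line(s) (total 0); column heights now [2 4 5 0 0 0], max=5
Drop 3: T rot3 at col 0 lands with bottom-row=4; cleared 0 line(s) (total 0); column heights now [6 7 5 0 0 0], max=7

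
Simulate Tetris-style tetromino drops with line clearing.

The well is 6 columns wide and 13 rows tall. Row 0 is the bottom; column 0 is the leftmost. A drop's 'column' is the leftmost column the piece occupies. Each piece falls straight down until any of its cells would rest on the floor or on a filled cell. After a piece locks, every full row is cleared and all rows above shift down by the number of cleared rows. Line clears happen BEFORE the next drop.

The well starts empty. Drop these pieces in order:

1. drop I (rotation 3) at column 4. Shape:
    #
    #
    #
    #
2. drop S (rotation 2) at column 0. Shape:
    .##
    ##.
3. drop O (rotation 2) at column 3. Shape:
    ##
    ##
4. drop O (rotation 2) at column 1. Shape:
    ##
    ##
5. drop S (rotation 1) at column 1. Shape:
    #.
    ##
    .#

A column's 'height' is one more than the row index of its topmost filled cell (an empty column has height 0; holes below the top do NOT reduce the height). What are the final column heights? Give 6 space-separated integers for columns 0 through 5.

Answer: 1 7 6 6 6 0

Derivation:
Drop 1: I rot3 at col 4 lands with bottom-row=0; cleared 0 line(s) (total 0); column heights now [0 0 0 0 4 0], max=4
Drop 2: S rot2 at col 0 lands with bottom-row=0; cleared 0 line(s) (total 0); column heights now [1 2 2 0 4 0], max=4
Drop 3: O rot2 at col 3 lands with bottom-row=4; cleared 0 line(s) (total 0); column heights now [1 2 2 6 6 0], max=6
Drop 4: O rot2 at col 1 lands with bottom-row=2; cleared 0 line(s) (total 0); column heights now [1 4 4 6 6 0], max=6
Drop 5: S rot1 at col 1 lands with bottom-row=4; cleared 0 line(s) (total 0); column heights now [1 7 6 6 6 0], max=7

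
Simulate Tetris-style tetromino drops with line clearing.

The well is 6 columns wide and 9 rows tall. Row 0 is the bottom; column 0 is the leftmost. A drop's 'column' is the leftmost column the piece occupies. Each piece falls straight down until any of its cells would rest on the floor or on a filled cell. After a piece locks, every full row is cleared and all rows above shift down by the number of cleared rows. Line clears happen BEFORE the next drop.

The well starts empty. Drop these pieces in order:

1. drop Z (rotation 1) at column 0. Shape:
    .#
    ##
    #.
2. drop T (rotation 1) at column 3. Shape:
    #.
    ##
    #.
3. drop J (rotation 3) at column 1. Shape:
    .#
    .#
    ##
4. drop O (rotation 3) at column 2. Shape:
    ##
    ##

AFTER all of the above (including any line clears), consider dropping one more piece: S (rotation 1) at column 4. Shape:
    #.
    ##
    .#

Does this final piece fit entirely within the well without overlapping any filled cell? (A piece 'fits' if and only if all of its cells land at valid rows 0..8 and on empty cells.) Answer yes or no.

Answer: yes

Derivation:
Drop 1: Z rot1 at col 0 lands with bottom-row=0; cleared 0 line(s) (total 0); column heights now [2 3 0 0 0 0], max=3
Drop 2: T rot1 at col 3 lands with bottom-row=0; cleared 0 line(s) (total 0); column heights now [2 3 0 3 2 0], max=3
Drop 3: J rot3 at col 1 lands with bottom-row=3; cleared 0 line(s) (total 0); column heights now [2 4 6 3 2 0], max=6
Drop 4: O rot3 at col 2 lands with bottom-row=6; cleared 0 line(s) (total 0); column heights now [2 4 8 8 2 0], max=8
Test piece S rot1 at col 4 (width 2): heights before test = [2 4 8 8 2 0]; fits = True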